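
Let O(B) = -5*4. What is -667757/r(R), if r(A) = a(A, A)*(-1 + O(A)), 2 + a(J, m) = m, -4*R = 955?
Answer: -2671028/20223 ≈ -132.08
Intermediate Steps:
R = -955/4 (R = -1/4*955 = -955/4 ≈ -238.75)
a(J, m) = -2 + m
O(B) = -20
r(A) = 42 - 21*A (r(A) = (-2 + A)*(-1 - 20) = (-2 + A)*(-21) = 42 - 21*A)
-667757/r(R) = -667757/(42 - 21*(-955/4)) = -667757/(42 + 20055/4) = -667757/20223/4 = -667757*4/20223 = -2671028/20223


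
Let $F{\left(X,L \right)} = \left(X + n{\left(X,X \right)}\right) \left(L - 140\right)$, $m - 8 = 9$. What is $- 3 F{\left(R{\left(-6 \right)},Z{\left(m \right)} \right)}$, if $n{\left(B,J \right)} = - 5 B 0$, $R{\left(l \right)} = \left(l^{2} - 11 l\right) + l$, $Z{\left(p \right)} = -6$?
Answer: $42048$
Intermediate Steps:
$m = 17$ ($m = 8 + 9 = 17$)
$R{\left(l \right)} = l^{2} - 10 l$
$n{\left(B,J \right)} = 0$
$F{\left(X,L \right)} = X \left(-140 + L\right)$ ($F{\left(X,L \right)} = \left(X + 0\right) \left(L - 140\right) = X \left(-140 + L\right)$)
$- 3 F{\left(R{\left(-6 \right)},Z{\left(m \right)} \right)} = - 3 - 6 \left(-10 - 6\right) \left(-140 - 6\right) = - 3 \left(-6\right) \left(-16\right) \left(-146\right) = - 3 \cdot 96 \left(-146\right) = \left(-3\right) \left(-14016\right) = 42048$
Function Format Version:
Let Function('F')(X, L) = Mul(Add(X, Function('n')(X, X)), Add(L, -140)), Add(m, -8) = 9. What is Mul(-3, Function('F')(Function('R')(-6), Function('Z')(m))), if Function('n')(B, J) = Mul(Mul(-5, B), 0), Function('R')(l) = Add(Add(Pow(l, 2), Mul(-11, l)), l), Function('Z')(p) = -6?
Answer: 42048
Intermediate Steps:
m = 17 (m = Add(8, 9) = 17)
Function('R')(l) = Add(Pow(l, 2), Mul(-10, l))
Function('n')(B, J) = 0
Function('F')(X, L) = Mul(X, Add(-140, L)) (Function('F')(X, L) = Mul(Add(X, 0), Add(L, -140)) = Mul(X, Add(-140, L)))
Mul(-3, Function('F')(Function('R')(-6), Function('Z')(m))) = Mul(-3, Mul(Mul(-6, Add(-10, -6)), Add(-140, -6))) = Mul(-3, Mul(Mul(-6, -16), -146)) = Mul(-3, Mul(96, -146)) = Mul(-3, -14016) = 42048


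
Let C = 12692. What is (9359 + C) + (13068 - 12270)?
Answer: 22849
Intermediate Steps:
(9359 + C) + (13068 - 12270) = (9359 + 12692) + (13068 - 12270) = 22051 + 798 = 22849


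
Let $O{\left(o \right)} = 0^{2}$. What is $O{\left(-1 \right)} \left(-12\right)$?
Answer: $0$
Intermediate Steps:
$O{\left(o \right)} = 0$
$O{\left(-1 \right)} \left(-12\right) = 0 \left(-12\right) = 0$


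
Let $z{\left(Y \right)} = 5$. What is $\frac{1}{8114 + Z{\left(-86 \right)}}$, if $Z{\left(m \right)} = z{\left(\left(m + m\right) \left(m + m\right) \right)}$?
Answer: $\frac{1}{8119} \approx 0.00012317$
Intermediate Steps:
$Z{\left(m \right)} = 5$
$\frac{1}{8114 + Z{\left(-86 \right)}} = \frac{1}{8114 + 5} = \frac{1}{8119}$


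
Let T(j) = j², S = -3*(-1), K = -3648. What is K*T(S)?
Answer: -32832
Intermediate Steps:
S = 3
K*T(S) = -3648*3² = -3648*9 = -32832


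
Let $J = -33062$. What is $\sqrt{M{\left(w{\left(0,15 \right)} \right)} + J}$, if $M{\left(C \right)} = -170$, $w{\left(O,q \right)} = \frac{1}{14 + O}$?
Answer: $4 i \sqrt{2077} \approx 182.3 i$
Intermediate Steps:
$\sqrt{M{\left(w{\left(0,15 \right)} \right)} + J} = \sqrt{-170 - 33062} = \sqrt{-33232} = 4 i \sqrt{2077}$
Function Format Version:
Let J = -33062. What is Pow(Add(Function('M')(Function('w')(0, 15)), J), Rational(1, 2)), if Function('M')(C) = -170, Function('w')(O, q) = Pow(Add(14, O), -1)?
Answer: Mul(4, I, Pow(2077, Rational(1, 2))) ≈ Mul(182.30, I)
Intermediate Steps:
Pow(Add(Function('M')(Function('w')(0, 15)), J), Rational(1, 2)) = Pow(Add(-170, -33062), Rational(1, 2)) = Pow(-33232, Rational(1, 2)) = Mul(4, I, Pow(2077, Rational(1, 2)))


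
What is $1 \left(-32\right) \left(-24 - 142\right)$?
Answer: $5312$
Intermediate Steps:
$1 \left(-32\right) \left(-24 - 142\right) = \left(-32\right) \left(-166\right) = 5312$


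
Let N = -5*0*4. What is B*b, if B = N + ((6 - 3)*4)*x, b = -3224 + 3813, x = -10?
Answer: -70680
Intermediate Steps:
b = 589
N = 0 (N = 0*4 = 0)
B = -120 (B = 0 + ((6 - 3)*4)*(-10) = 0 + (3*4)*(-10) = 0 + 12*(-10) = 0 - 120 = -120)
B*b = -120*589 = -70680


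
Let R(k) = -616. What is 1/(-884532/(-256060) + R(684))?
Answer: -64015/39212107 ≈ -0.0016325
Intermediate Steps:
1/(-884532/(-256060) + R(684)) = 1/(-884532/(-256060) - 616) = 1/(-884532*(-1/256060) - 616) = 1/(221133/64015 - 616) = 1/(-39212107/64015) = -64015/39212107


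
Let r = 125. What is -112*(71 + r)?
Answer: -21952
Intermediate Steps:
-112*(71 + r) = -112*(71 + 125) = -112*196 = -21952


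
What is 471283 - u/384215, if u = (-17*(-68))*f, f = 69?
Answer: 7872779047/16705 ≈ 4.7128e+5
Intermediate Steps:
u = 79764 (u = -17*(-68)*69 = 1156*69 = 79764)
471283 - u/384215 = 471283 - 79764/384215 = 471283 - 1*3468/16705 = 471283 - 3468/16705 = 7872779047/16705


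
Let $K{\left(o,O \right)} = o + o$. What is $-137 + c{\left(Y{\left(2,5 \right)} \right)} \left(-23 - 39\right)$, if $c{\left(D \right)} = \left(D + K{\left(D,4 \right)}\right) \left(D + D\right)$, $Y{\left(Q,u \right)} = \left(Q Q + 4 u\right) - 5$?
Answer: $-134429$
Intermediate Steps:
$Y{\left(Q,u \right)} = -5 + Q^{2} + 4 u$ ($Y{\left(Q,u \right)} = \left(Q^{2} + 4 u\right) - 5 = -5 + Q^{2} + 4 u$)
$K{\left(o,O \right)} = 2 o$
$c{\left(D \right)} = 6 D^{2}$ ($c{\left(D \right)} = \left(D + 2 D\right) \left(D + D\right) = 3 D 2 D = 6 D^{2}$)
$-137 + c{\left(Y{\left(2,5 \right)} \right)} \left(-23 - 39\right) = -137 + 6 \left(-5 + 2^{2} + 4 \cdot 5\right)^{2} \left(-23 - 39\right) = -137 + 6 \left(-5 + 4 + 20\right)^{2} \left(-23 - 39\right) = -137 + 6 \cdot 19^{2} \left(-62\right) = -137 + 6 \cdot 361 \left(-62\right) = -137 + 2166 \left(-62\right) = -137 - 134292 = -134429$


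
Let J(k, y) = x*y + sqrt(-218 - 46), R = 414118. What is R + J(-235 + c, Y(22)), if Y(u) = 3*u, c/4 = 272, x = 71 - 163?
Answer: 408046 + 2*I*sqrt(66) ≈ 4.0805e+5 + 16.248*I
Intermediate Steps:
x = -92
c = 1088 (c = 4*272 = 1088)
J(k, y) = -92*y + 2*I*sqrt(66) (J(k, y) = -92*y + sqrt(-218 - 46) = -92*y + sqrt(-264) = -92*y + 2*I*sqrt(66))
R + J(-235 + c, Y(22)) = 414118 + (-276*22 + 2*I*sqrt(66)) = 414118 + (-92*66 + 2*I*sqrt(66)) = 414118 + (-6072 + 2*I*sqrt(66)) = 408046 + 2*I*sqrt(66)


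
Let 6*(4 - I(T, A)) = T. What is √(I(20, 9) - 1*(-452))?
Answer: √4074/3 ≈ 21.276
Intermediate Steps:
I(T, A) = 4 - T/6
√(I(20, 9) - 1*(-452)) = √((4 - ⅙*20) - 1*(-452)) = √((4 - 10/3) + 452) = √(⅔ + 452) = √(1358/3) = √4074/3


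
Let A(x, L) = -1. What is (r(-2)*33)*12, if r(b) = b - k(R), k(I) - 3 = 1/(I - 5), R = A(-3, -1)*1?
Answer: -1914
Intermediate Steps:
R = -1 (R = -1*1 = -1)
k(I) = 3 + 1/(-5 + I) (k(I) = 3 + 1/(I - 5) = 3 + 1/(-5 + I))
r(b) = -17/6 + b (r(b) = b - (-14 + 3*(-1))/(-5 - 1) = b - (-14 - 3)/(-6) = b - (-1)*(-17)/6 = b - 1*17/6 = b - 17/6 = -17/6 + b)
(r(-2)*33)*12 = ((-17/6 - 2)*33)*12 = -29/6*33*12 = -319/2*12 = -1914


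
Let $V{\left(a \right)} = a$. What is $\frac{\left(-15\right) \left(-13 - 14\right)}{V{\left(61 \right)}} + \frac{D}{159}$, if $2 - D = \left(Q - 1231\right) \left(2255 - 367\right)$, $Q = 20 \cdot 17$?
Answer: $\frac{102679205}{9699} \approx 10587.0$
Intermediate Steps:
$Q = 340$
$D = 1682210$ ($D = 2 - \left(340 - 1231\right) \left(2255 - 367\right) = 2 - \left(-891\right) 1888 = 2 - -1682208 = 2 + 1682208 = 1682210$)
$\frac{\left(-15\right) \left(-13 - 14\right)}{V{\left(61 \right)}} + \frac{D}{159} = \frac{\left(-15\right) \left(-13 - 14\right)}{61} + \frac{1682210}{159} = - 15 \left(-13 - 14\right) \frac{1}{61} + 1682210 \cdot \frac{1}{159} = - 15 \left(-13 - 14\right) \frac{1}{61} + \frac{1682210}{159} = \left(-15\right) \left(-27\right) \frac{1}{61} + \frac{1682210}{159} = 405 \cdot \frac{1}{61} + \frac{1682210}{159} = \frac{405}{61} + \frac{1682210}{159} = \frac{102679205}{9699}$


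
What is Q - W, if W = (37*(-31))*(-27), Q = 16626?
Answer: -14343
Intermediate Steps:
W = 30969 (W = -1147*(-27) = 30969)
Q - W = 16626 - 1*30969 = 16626 - 30969 = -14343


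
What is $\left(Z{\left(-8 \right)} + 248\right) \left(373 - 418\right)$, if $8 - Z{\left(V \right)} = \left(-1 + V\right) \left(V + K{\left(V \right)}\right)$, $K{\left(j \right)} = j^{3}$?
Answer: $199080$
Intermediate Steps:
$Z{\left(V \right)} = 8 - \left(-1 + V\right) \left(V + V^{3}\right)$
$\left(Z{\left(-8 \right)} + 248\right) \left(373 - 418\right) = \left(\left(8 - 8 + \left(-8\right)^{3} - \left(-8\right)^{2} - \left(-8\right)^{4}\right) + 248\right) \left(373 - 418\right) = \left(\left(8 - 8 - 512 - 64 - 4096\right) + 248\right) \left(-45\right) = \left(-4672 + 248\right) \left(-45\right) = \left(-4424\right) \left(-45\right) = 199080$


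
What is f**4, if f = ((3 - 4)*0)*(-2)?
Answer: 0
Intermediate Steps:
f = 0 (f = -1*0*(-2) = 0*(-2) = 0)
f**4 = 0**4 = 0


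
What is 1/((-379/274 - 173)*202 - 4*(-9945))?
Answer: 137/623979 ≈ 0.00021956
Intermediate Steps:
1/((-379/274 - 173)*202 - 4*(-9945)) = 1/((-379*1/274 - 173)*202 + 39780) = 1/((-379/274 - 173)*202 + 39780) = 1/(-47781/274*202 + 39780) = 1/(-4825881/137 + 39780) = 1/(623979/137) = 137/623979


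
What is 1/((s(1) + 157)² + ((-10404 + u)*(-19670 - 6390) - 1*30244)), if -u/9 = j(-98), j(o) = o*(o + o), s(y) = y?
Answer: 1/4776167280 ≈ 2.0937e-10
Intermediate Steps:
j(o) = 2*o² (j(o) = o*(2*o) = 2*o²)
u = -172872 (u = -18*(-98)² = -18*9604 = -9*19208 = -172872)
1/((s(1) + 157)² + ((-10404 + u)*(-19670 - 6390) - 1*30244)) = 1/((1 + 157)² + ((-10404 - 172872)*(-19670 - 6390) - 1*30244)) = 1/(158² + (-183276*(-26060) - 30244)) = 1/(24964 + (4776172560 - 30244)) = 1/(24964 + 4776142316) = 1/4776167280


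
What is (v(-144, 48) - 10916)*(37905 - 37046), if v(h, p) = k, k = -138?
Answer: -9495386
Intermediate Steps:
v(h, p) = -138
(v(-144, 48) - 10916)*(37905 - 37046) = (-138 - 10916)*(37905 - 37046) = -11054*859 = -9495386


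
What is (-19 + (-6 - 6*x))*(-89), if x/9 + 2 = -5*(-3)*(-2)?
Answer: -151567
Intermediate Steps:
x = -288 (x = -18 + 9*(-5*(-3)*(-2)) = -18 + 9*(15*(-2)) = -18 + 9*(-30) = -18 - 270 = -288)
(-19 + (-6 - 6*x))*(-89) = (-19 + (-6 - 6*(-288)))*(-89) = (-19 + (-6 + 1728))*(-89) = (-19 + 1722)*(-89) = 1703*(-89) = -151567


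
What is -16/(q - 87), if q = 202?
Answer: -16/115 ≈ -0.13913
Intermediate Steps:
-16/(q - 87) = -16/(202 - 87) = -16/115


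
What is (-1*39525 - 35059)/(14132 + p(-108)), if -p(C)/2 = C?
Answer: -18646/3587 ≈ -5.1982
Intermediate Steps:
p(C) = -2*C
(-1*39525 - 35059)/(14132 + p(-108)) = (-1*39525 - 35059)/(14132 - 2*(-108)) = (-39525 - 35059)/(14132 + 216) = -74584/14348 = -74584*1/14348 = -18646/3587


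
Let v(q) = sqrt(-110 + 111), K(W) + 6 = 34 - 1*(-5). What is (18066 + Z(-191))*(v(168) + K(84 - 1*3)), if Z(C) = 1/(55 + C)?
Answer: 2456975/4 ≈ 6.1424e+5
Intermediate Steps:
K(W) = 33 (K(W) = -6 + (34 - 1*(-5)) = -6 + (34 + 5) = -6 + 39 = 33)
v(q) = 1 (v(q) = sqrt(1) = 1)
(18066 + Z(-191))*(v(168) + K(84 - 1*3)) = (18066 + 1/(55 - 191))*(1 + 33) = (18066 + 1/(-136))*34 = (18066 - 1/136)*34 = (2456975/136)*34 = 2456975/4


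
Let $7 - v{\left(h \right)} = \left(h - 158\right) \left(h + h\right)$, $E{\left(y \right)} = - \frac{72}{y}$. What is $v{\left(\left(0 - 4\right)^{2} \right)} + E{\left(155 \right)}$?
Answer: $\frac{705333}{155} \approx 4550.5$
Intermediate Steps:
$v{\left(h \right)} = 7 - 2 h \left(-158 + h\right)$ ($v{\left(h \right)} = 7 - \left(h - 158\right) \left(h + h\right) = 7 - \left(-158 + h\right) 2 h = 7 - 2 h \left(-158 + h\right)$)
$v{\left(\left(0 - 4\right)^{2} \right)} + E{\left(155 \right)} = \left(7 - 2 \left(\left(0 - 4\right)^{2}\right)^{2} + 316 \left(0 - 4\right)^{2}\right) - \frac{72}{155} = \left(7 - 2 \left(\left(-4\right)^{2}\right)^{2} + 316 \left(-4\right)^{2}\right) - \frac{72}{155} = \left(7 - 2 \cdot 16^{2} + 316 \cdot 16\right) - \frac{72}{155} = \left(7 - 512 + 5056\right) - \frac{72}{155} = 4551 - \frac{72}{155} = \frac{705333}{155}$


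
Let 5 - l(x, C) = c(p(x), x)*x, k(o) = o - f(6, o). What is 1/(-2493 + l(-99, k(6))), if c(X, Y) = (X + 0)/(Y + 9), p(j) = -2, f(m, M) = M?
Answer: -5/12429 ≈ -0.00040228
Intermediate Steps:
k(o) = 0 (k(o) = o - o = 0)
c(X, Y) = X/(9 + Y)
l(x, C) = 5 + 2*x/(9 + x) (l(x, C) = 5 - (-2/(9 + x))*x = 5 - (-2)*x/(9 + x) = 5 + 2*x/(9 + x))
1/(-2493 + l(-99, k(6))) = 1/(-2493 + (45 + 7*(-99))/(9 - 99)) = 1/(-2493 + (45 - 693)/(-90)) = 1/(-2493 - 1/90*(-648)) = 1/(-2493 + 36/5) = 1/(-12429/5) = -5/12429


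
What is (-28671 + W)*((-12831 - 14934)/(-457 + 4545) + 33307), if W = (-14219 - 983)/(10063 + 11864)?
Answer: -85583569216427969/89637576 ≈ -9.5477e+8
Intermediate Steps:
W = -15202/21927 ≈ -0.69330
(-28671 + W)*((-12831 - 14934)/(-457 + 4545) + 33307) = (-28671 - 15202/21927)*((-12831 - 14934)/(-457 + 4545) + 33307) = -628684219*(-27765/4088 + 33307)/21927 = -628684219/21927*136131251/4088 = -85583569216427969/89637576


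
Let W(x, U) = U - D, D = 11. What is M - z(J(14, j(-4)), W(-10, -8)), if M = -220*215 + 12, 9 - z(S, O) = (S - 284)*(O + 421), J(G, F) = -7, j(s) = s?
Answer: -164279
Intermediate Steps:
W(x, U) = -11 + U (W(x, U) = U - 1*11 = U - 11 = -11 + U)
z(S, O) = 9 - (-284 + S)*(421 + O) (z(S, O) = 9 - (S - 284)*(O + 421) = 9 - (-284 + S)*(421 + O))
M = -47288 (M = -47300 + 12 = -47288)
M - z(J(14, j(-4)), W(-10, -8)) = -47288 - (119573 - 421*(-7) + 284*(-11 - 8) - 1*(-11 - 8)*(-7)) = -47288 - (119573 + 2947 + 284*(-19) - 1*(-19)*(-7)) = -47288 - (119573 + 2947 - 5396 - 133) = -47288 - 1*116991 = -47288 - 116991 = -164279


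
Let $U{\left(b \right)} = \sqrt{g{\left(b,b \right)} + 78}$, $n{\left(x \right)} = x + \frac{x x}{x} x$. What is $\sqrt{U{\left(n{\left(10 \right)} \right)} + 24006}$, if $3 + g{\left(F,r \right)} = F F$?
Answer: $\sqrt{24006 + 5 \sqrt{487}} \approx 155.29$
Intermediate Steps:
$g{\left(F,r \right)} = -3 + F^{2}$ ($g{\left(F,r \right)} = -3 + F F = -3 + F^{2}$)
$n{\left(x \right)} = x + x^{2}$ ($n{\left(x \right)} = x + \frac{x^{2}}{x} x = x + x x = x + x^{2}$)
$U{\left(b \right)} = \sqrt{75 + b^{2}}$ ($U{\left(b \right)} = \sqrt{\left(-3 + b^{2}\right) + 78} = \sqrt{75 + b^{2}}$)
$\sqrt{U{\left(n{\left(10 \right)} \right)} + 24006} = \sqrt{\sqrt{75 + \left(10 \left(1 + 10\right)\right)^{2}} + 24006} = \sqrt{\sqrt{75 + \left(10 \cdot 11\right)^{2}} + 24006} = \sqrt{\sqrt{75 + 110^{2}} + 24006} = \sqrt{\sqrt{75 + 12100} + 24006} = \sqrt{\sqrt{12175} + 24006} = \sqrt{5 \sqrt{487} + 24006} = \sqrt{24006 + 5 \sqrt{487}}$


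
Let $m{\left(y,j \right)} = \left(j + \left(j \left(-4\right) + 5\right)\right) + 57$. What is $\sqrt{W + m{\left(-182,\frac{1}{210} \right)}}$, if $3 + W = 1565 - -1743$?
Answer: $\frac{\sqrt{16498230}}{70} \approx 58.026$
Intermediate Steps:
$m{\left(y,j \right)} = 62 - 3 j$ ($m{\left(y,j \right)} = \left(j - \left(-5 + 4 j\right)\right) + 57 = \left(5 - 3 j\right) + 57 = 62 - 3 j$)
$W = 3305$ ($W = -3 + \left(1565 - -1743\right) = -3 + \left(1565 + 1743\right) = -3 + 3308 = 3305$)
$\sqrt{W + m{\left(-182,\frac{1}{210} \right)}} = \sqrt{3305 + \left(62 - \frac{3}{210}\right)} = \sqrt{3305 + \left(62 - \frac{1}{70}\right)} = \sqrt{3305 + \frac{4339}{70}} = \sqrt{\frac{235689}{70}} = \frac{\sqrt{16498230}}{70}$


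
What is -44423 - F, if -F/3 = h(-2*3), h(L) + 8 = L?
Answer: -44465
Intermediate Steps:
h(L) = -8 + L
F = 42 (F = -3*(-8 - 2*3) = -3*(-8 - 6) = -3*(-14) = 42)
-44423 - F = -44423 - 1*42 = -44423 - 42 = -44465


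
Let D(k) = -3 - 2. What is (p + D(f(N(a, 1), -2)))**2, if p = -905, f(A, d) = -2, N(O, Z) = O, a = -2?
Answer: 828100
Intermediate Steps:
D(k) = -5
(p + D(f(N(a, 1), -2)))**2 = (-905 - 5)**2 = (-910)**2 = 828100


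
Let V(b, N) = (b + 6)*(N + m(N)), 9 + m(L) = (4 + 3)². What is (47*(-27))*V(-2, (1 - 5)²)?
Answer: -284256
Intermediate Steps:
m(L) = 40 (m(L) = -9 + (4 + 3)² = -9 + 7² = -9 + 49 = 40)
V(b, N) = (6 + b)*(40 + N) (V(b, N) = (b + 6)*(N + 40) = (6 + b)*(40 + N))
(47*(-27))*V(-2, (1 - 5)²) = (47*(-27))*(240 + 6*(1 - 5)² + 40*(-2) + (1 - 5)²*(-2)) = -1269*(240 + 6*(-4)² - 80 + (-4)²*(-2)) = -1269*(240 + 6*16 - 80 + 16*(-2)) = -1269*(240 + 96 - 80 - 32) = -1269*224 = -284256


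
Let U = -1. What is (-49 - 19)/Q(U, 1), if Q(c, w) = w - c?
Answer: -34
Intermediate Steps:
(-49 - 19)/Q(U, 1) = (-49 - 19)/(1 - 1*(-1)) = -68/(1 + 1) = -68/2 = -68*½ = -34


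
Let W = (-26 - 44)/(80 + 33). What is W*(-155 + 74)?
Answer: 5670/113 ≈ 50.177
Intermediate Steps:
W = -70/113 ≈ -0.61947
W*(-155 + 74) = -70*(-155 + 74)/113 = -70/113*(-81) = 5670/113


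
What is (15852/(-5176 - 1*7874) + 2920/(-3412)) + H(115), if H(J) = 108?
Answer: 196528324/1855275 ≈ 105.93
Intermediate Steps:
(15852/(-5176 - 1*7874) + 2920/(-3412)) + H(115) = (15852/(-5176 - 1*7874) + 2920/(-3412)) + 108 = (15852/(-5176 - 7874) + 2920*(-1/3412)) + 108 = (15852/(-13050) - 730/853) + 108 = (15852*(-1/13050) - 730/853) + 108 = (-2642/2175 - 730/853) + 108 = -3841376/1855275 + 108 = 196528324/1855275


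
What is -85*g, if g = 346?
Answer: -29410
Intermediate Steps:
-85*g = -85*346 = -29410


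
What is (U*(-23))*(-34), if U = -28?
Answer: -21896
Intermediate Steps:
(U*(-23))*(-34) = -28*(-23)*(-34) = 644*(-34) = -21896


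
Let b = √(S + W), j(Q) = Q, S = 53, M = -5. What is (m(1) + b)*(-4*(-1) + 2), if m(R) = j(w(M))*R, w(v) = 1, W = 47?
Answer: 66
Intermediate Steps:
m(R) = R (m(R) = 1*R = R)
b = 10 (b = √(53 + 47) = √100 = 10)
(m(1) + b)*(-4*(-1) + 2) = (1 + 10)*(-4*(-1) + 2) = 11*(4 + 2) = 11*6 = 66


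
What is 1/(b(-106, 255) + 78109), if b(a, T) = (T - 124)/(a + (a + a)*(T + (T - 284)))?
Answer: 48018/3750637831 ≈ 1.2803e-5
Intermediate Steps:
b(a, T) = (-124 + T)/(a + 2*a*(-284 + 2*T)) (b(a, T) = (-124 + T)/(a + (2*a)*(T + (-284 + T))) = (-124 + T)/(a + (2*a)*(-284 + 2*T)) = (-124 + T)/(a + 2*a*(-284 + 2*T)))
1/(b(-106, 255) + 78109) = 1/((-124 + 255)/((-106)*(-567 + 4*255)) + 78109) = 1/(-1/106*131/(-567 + 1020) + 78109) = 1/(-1/106*131/453 + 78109) = 1/(-1/106*1/453*131 + 78109) = 1/(-131/48018 + 78109) = 1/(3750637831/48018) = 48018/3750637831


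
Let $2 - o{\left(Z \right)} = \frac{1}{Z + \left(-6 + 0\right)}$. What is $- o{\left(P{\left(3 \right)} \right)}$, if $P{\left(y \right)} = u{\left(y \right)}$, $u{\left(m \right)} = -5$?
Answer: $- \frac{23}{11} \approx -2.0909$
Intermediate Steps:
$P{\left(y \right)} = -5$
$o{\left(Z \right)} = 2 - \frac{1}{-6 + Z}$ ($o{\left(Z \right)} = 2 - \frac{1}{Z + \left(-6 + 0\right)} = 2 - \frac{1}{Z - 6} = 2 - \frac{1}{-6 + Z}$)
$- o{\left(P{\left(3 \right)} \right)} = - \frac{-13 + 2 \left(-5\right)}{-6 - 5} = - \frac{-13 - 10}{-11} = - \frac{\left(-1\right) \left(-23\right)}{11} = \left(-1\right) \frac{23}{11} = - \frac{23}{11}$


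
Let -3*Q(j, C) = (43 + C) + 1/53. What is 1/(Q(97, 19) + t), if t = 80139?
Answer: 159/12738814 ≈ 1.2482e-5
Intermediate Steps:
Q(j, C) = -760/53 - C/3 (Q(j, C) = -((43 + C) + 1/53)/3 = -(2280/53 + C)/3 = -760/53 - C/3)
1/(Q(97, 19) + t) = 1/((-760/53 - ⅓*19) + 80139) = 1/((-760/53 - 19/3) + 80139) = 1/(-3287/159 + 80139) = 1/(12738814/159) = 159/12738814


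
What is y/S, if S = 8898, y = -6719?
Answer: -6719/8898 ≈ -0.75511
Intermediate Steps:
y/S = -6719/8898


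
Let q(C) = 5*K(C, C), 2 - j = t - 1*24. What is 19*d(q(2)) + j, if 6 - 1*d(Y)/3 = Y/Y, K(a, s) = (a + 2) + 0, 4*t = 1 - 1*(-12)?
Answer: 1231/4 ≈ 307.75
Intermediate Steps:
t = 13/4 (t = (1 - 1*(-12))/4 = (1 + 12)/4 = (¼)*13 = 13/4 ≈ 3.2500)
K(a, s) = 2 + a (K(a, s) = (2 + a) + 0 = 2 + a)
j = 91/4 (j = 2 - (13/4 - 1*24) = 2 - (13/4 - 24) = 2 - 1*(-83/4) = 2 + 83/4 = 91/4 ≈ 22.750)
q(C) = 10 + 5*C (q(C) = 5*(2 + C) = 10 + 5*C)
d(Y) = 15 (d(Y) = 18 - 3*Y/Y = 18 - 3*1 = 18 - 3 = 15)
19*d(q(2)) + j = 19*15 + 91/4 = 285 + 91/4 = 1231/4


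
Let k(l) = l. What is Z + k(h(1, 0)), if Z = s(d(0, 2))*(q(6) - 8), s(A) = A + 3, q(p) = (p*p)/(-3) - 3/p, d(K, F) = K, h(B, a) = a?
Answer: -123/2 ≈ -61.500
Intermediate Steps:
q(p) = -3/p - p**2/3 (q(p) = p**2*(-1/3) - 3/p = -p**2/3 - 3/p = -3/p - p**2/3)
s(A) = 3 + A
Z = -123/2 (Z = (3 + 0)*((1/3)*(-9 - 1*6**3)/6 - 8) = 3*((1/3)*(1/6)*(-9 - 1*216) - 8) = 3*((1/3)*(1/6)*(-9 - 216) - 8) = 3*((1/3)*(1/6)*(-225) - 8) = 3*(-25/2 - 8) = 3*(-41/2) = -123/2 ≈ -61.500)
Z + k(h(1, 0)) = -123/2 + 0 = -123/2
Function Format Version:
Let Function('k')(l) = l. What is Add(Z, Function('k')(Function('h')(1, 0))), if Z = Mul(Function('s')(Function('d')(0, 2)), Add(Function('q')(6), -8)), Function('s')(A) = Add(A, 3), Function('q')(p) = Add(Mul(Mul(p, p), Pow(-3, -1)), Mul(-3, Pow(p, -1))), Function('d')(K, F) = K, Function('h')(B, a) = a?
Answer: Rational(-123, 2) ≈ -61.500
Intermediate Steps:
Function('q')(p) = Add(Mul(-3, Pow(p, -1)), Mul(Rational(-1, 3), Pow(p, 2))) (Function('q')(p) = Add(Mul(Pow(p, 2), Rational(-1, 3)), Mul(-3, Pow(p, -1))) = Add(Mul(Rational(-1, 3), Pow(p, 2)), Mul(-3, Pow(p, -1))) = Add(Mul(-3, Pow(p, -1)), Mul(Rational(-1, 3), Pow(p, 2))))
Function('s')(A) = Add(3, A)
Z = Rational(-123, 2) (Z = Mul(Add(3, 0), Add(Mul(Rational(1, 3), Pow(6, -1), Add(-9, Mul(-1, Pow(6, 3)))), -8)) = Mul(3, Add(Mul(Rational(1, 3), Rational(1, 6), Add(-9, Mul(-1, 216))), -8)) = Mul(3, Add(Mul(Rational(1, 3), Rational(1, 6), Add(-9, -216)), -8)) = Mul(3, Add(Mul(Rational(1, 3), Rational(1, 6), -225), -8)) = Mul(3, Add(Rational(-25, 2), -8)) = Mul(3, Rational(-41, 2)) = Rational(-123, 2) ≈ -61.500)
Add(Z, Function('k')(Function('h')(1, 0))) = Add(Rational(-123, 2), 0) = Rational(-123, 2)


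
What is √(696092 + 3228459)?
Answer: √3924551 ≈ 1981.0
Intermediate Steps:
√(696092 + 3228459) = √3924551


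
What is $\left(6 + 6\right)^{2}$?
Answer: $144$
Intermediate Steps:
$\left(6 + 6\right)^{2} = 12^{2} = 144$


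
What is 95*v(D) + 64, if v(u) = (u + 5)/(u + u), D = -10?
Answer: 351/4 ≈ 87.750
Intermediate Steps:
v(u) = (5 + u)/(2*u) (v(u) = (5 + u)/((2*u)) = (5 + u)*(1/(2*u)) = (5 + u)/(2*u))
95*v(D) + 64 = 95*((1/2)*(5 - 10)/(-10)) + 64 = 95*((1/2)*(-1/10)*(-5)) + 64 = 95*(1/4) + 64 = 95/4 + 64 = 351/4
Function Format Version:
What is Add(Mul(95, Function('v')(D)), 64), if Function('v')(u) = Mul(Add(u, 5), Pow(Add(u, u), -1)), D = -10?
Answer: Rational(351, 4) ≈ 87.750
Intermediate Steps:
Function('v')(u) = Mul(Rational(1, 2), Pow(u, -1), Add(5, u)) (Function('v')(u) = Mul(Add(5, u), Pow(Mul(2, u), -1)) = Mul(Add(5, u), Mul(Rational(1, 2), Pow(u, -1))) = Mul(Rational(1, 2), Pow(u, -1), Add(5, u)))
Add(Mul(95, Function('v')(D)), 64) = Add(Mul(95, Mul(Rational(1, 2), Pow(-10, -1), Add(5, -10))), 64) = Add(Mul(95, Mul(Rational(1, 2), Rational(-1, 10), -5)), 64) = Add(Mul(95, Rational(1, 4)), 64) = Add(Rational(95, 4), 64) = Rational(351, 4)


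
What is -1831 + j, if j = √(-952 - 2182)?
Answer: -1831 + I*√3134 ≈ -1831.0 + 55.982*I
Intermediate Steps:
j = I*√3134 (j = √(-3134) = I*√3134 ≈ 55.982*I)
-1831 + j = -1831 + I*√3134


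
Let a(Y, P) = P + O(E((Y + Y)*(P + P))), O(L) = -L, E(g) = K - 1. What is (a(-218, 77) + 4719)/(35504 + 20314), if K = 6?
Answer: 1597/18606 ≈ 0.085832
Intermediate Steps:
E(g) = 5 (E(g) = 6 - 1 = 5)
a(Y, P) = -5 + P (a(Y, P) = P - 1*5 = P - 5 = -5 + P)
(a(-218, 77) + 4719)/(35504 + 20314) = ((-5 + 77) + 4719)/(35504 + 20314) = (72 + 4719)/55818 = 4791*(1/55818) = 1597/18606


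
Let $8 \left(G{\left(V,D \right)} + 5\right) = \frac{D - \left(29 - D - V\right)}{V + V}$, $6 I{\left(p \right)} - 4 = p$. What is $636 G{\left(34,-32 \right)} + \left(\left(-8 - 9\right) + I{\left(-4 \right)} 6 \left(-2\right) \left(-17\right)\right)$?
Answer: $- \frac{444173}{136} \approx -3266.0$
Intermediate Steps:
$I{\left(p \right)} = \frac{2}{3} + \frac{p}{6}$
$G{\left(V,D \right)} = -5 + \frac{-29 + V + 2 D}{16 V}$ ($G{\left(V,D \right)} = -5 + \frac{\left(D - \left(29 - D - V\right)\right) \frac{1}{V + V}}{8} = -5 + \frac{\left(D - \left(29 - D - V\right)\right) \frac{1}{2 V}}{8} = -5 + \frac{\left(D + \left(-29 + D + V\right)\right) \frac{1}{2 V}}{8} = -5 + \frac{\left(-29 + V + 2 D\right) \frac{1}{2 V}}{8} = -5 + \frac{\frac{1}{2} \frac{1}{V} \left(-29 + V + 2 D\right)}{8} = -5 + \frac{-29 + V + 2 D}{16 V}$)
$636 G{\left(34,-32 \right)} + \left(\left(-8 - 9\right) + I{\left(-4 \right)} 6 \left(-2\right) \left(-17\right)\right) = 636 \frac{-29 - 2686 + 2 \left(-32\right)}{16 \cdot 34} + \left(\left(-8 - 9\right) + \left(\frac{2}{3} + \frac{1}{6} \left(-4\right)\right) 6 \left(-2\right) \left(-17\right)\right) = 636 \cdot \frac{1}{16} \cdot \frac{1}{34} \left(-29 - 2686 - 64\right) + \left(\left(-8 - 9\right) + \left(\frac{2}{3} - \frac{2}{3}\right) 6 \left(-2\right) \left(-17\right)\right) = 636 \cdot \frac{1}{16} \cdot \frac{1}{34} \left(-2779\right) - \left(17 - 0 \cdot 6 \left(-2\right) \left(-17\right)\right) = 636 \left(- \frac{2779}{544}\right) - \left(17 - 0 \left(-2\right) \left(-17\right)\right) = - \frac{441861}{136} + \left(-17 + 0 \left(-17\right)\right) = - \frac{441861}{136} + \left(-17 + 0\right) = - \frac{441861}{136} - 17 = - \frac{444173}{136}$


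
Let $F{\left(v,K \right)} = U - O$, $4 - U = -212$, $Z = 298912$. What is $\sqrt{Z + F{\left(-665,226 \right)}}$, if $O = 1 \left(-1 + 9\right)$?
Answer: $4 \sqrt{18695} \approx 546.92$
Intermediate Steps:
$U = 216$ ($U = 4 - -212 = 4 + 212 = 216$)
$O = 8$ ($O = 1 \cdot 8 = 8$)
$F{\left(v,K \right)} = 208$ ($F{\left(v,K \right)} = 216 - 8 = 208$)
$\sqrt{Z + F{\left(-665,226 \right)}} = \sqrt{298912 + 208} = \sqrt{299120} = 4 \sqrt{18695}$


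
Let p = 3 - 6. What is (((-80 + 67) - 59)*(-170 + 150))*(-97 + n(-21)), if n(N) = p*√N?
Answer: -139680 - 4320*I*√21 ≈ -1.3968e+5 - 19797.0*I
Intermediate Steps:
p = -3
n(N) = -3*√N
(((-80 + 67) - 59)*(-170 + 150))*(-97 + n(-21)) = (((-80 + 67) - 59)*(-170 + 150))*(-97 - 3*I*√21) = ((-13 - 59)*(-20))*(-97 - 3*I*√21) = (-72*(-20))*(-97 - 3*I*√21) = 1440*(-97 - 3*I*√21) = -139680 - 4320*I*√21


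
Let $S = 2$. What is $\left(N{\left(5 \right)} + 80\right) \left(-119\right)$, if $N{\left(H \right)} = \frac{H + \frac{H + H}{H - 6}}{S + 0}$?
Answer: $- \frac{18445}{2} \approx -9222.5$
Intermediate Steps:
$N{\left(H \right)} = \frac{H}{2} + \frac{H}{-6 + H}$ ($N{\left(H \right)} = \frac{H + \frac{H + H}{H - 6}}{2 + 0} = \frac{H + \frac{2 H}{-6 + H}}{2} = \left(H + \frac{2 H}{-6 + H}\right) \frac{1}{2} = \frac{H}{2} + \frac{H}{-6 + H}$)
$\left(N{\left(5 \right)} + 80\right) \left(-119\right) = \left(\frac{1}{2} \cdot 5 \frac{1}{-6 + 5} \left(-4 + 5\right) + 80\right) \left(-119\right) = \left(\frac{1}{2} \cdot 5 \frac{1}{-1} \cdot 1 + 80\right) \left(-119\right) = \left(\frac{1}{2} \cdot 5 \left(-1\right) 1 + 80\right) \left(-119\right) = \left(- \frac{5}{2} + 80\right) \left(-119\right) = \frac{155}{2} \left(-119\right) = - \frac{18445}{2}$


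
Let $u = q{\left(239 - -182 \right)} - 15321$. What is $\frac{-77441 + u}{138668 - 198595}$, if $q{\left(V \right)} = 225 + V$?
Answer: $\frac{92116}{59927} \approx 1.5371$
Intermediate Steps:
$u = -14675$ ($u = \left(225 + \left(239 - -182\right)\right) - 15321 = \left(225 + \left(239 + 182\right)\right) - 15321 = \left(225 + 421\right) - 15321 = 646 - 15321 = -14675$)
$\frac{-77441 + u}{138668 - 198595} = \frac{-77441 - 14675}{138668 - 198595} = - \frac{92116}{-59927} = \left(-92116\right) \left(- \frac{1}{59927}\right) = \frac{92116}{59927}$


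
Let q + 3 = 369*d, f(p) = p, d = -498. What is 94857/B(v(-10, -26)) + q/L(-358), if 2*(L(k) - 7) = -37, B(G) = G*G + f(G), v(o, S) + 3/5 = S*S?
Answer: 4197619818195/262683322 ≈ 15980.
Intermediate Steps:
v(o, S) = -⅗ + S² (v(o, S) = -⅗ + S*S = -⅗ + S²)
q = -183765 (q = -3 + 369*(-498) = -3 - 183762 = -183765)
B(G) = G + G² (B(G) = G*G + G = G² + G = G + G²)
L(k) = -23/2 (L(k) = 7 + (½)*(-37) = 7 - 37/2 = -23/2)
94857/B(v(-10, -26)) + q/L(-358) = 94857/(((-⅗ + (-26)²)*(1 + (-⅗ + (-26)²)))) - 183765/(-23/2) = 94857/(((-⅗ + 676)*(1 + (-⅗ + 676)))) - 183765*(-2/23) = 94857/((3377*(1 + 3377/5)/5)) + 367530/23 = 94857/(((3377/5)*(3382/5))) + 367530/23 = 94857/(11421014/25) + 367530/23 = 94857*(25/11421014) + 367530/23 = 2371425/11421014 + 367530/23 = 4197619818195/262683322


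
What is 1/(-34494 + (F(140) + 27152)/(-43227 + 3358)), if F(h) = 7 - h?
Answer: -39869/1375268305 ≈ -2.8990e-5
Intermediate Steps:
1/(-34494 + (F(140) + 27152)/(-43227 + 3358)) = 1/(-34494 + ((7 - 1*140) + 27152)/(-43227 + 3358)) = 1/(-34494 + ((7 - 140) + 27152)/(-39869)) = 1/(-34494 + (-133 + 27152)*(-1/39869)) = 1/(-34494 + 27019*(-1/39869)) = 1/(-34494 - 27019/39869) = 1/(-1375268305/39869) = -39869/1375268305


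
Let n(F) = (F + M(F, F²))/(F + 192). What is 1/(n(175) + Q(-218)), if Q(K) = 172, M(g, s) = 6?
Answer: 367/63305 ≈ 0.0057973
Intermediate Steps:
n(F) = (6 + F)/(192 + F) (n(F) = (F + 6)/(F + 192) = (6 + F)/(192 + F))
1/(n(175) + Q(-218)) = 1/((6 + 175)/(192 + 175) + 172) = 1/(181/367 + 172) = 1/(63305/367) = 367/63305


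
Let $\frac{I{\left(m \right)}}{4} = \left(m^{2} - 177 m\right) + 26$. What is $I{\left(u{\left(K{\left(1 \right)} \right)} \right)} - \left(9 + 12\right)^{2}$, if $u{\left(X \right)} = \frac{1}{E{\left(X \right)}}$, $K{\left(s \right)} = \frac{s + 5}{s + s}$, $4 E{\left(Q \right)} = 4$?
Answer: $-1041$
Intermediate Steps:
$E{\left(Q \right)} = 1$ ($E{\left(Q \right)} = \frac{1}{4} \cdot 4 = 1$)
$K{\left(s \right)} = \frac{5 + s}{2 s}$
$u{\left(X \right)} = 1$ ($u{\left(X \right)} = 1^{-1} = 1$)
$I{\left(m \right)} = 104 - 708 m + 4 m^{2}$ ($I{\left(m \right)} = 4 \left(\left(m^{2} - 177 m\right) + 26\right) = 4 \left(26 + m^{2} - 177 m\right) = 104 - 708 m + 4 m^{2}$)
$I{\left(u{\left(K{\left(1 \right)} \right)} \right)} - \left(9 + 12\right)^{2} = \left(104 - 708 + 4 \cdot 1^{2}\right) - \left(9 + 12\right)^{2} = \left(104 - 708 + 4 \cdot 1\right) - 21^{2} = \left(104 - 708 + 4\right) - 441 = -600 - 441 = -1041$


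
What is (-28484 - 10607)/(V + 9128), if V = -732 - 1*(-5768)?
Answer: -39091/14164 ≈ -2.7599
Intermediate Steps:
V = 5036 (V = -732 + 5768 = 5036)
(-28484 - 10607)/(V + 9128) = (-28484 - 10607)/(5036 + 9128) = -39091/14164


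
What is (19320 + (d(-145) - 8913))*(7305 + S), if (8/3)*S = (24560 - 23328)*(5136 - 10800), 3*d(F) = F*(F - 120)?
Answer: -60579553366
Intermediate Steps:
d(F) = F*(-120 + F)/3 (d(F) = (F*(F - 120))/3 = (F*(-120 + F))/3 = F*(-120 + F)/3)
S = -2616768 (S = 3*((24560 - 23328)*(5136 - 10800))/8 = 3*(1232*(-5664))/8 = (3/8)*(-6978048) = -2616768)
(19320 + (d(-145) - 8913))*(7305 + S) = (19320 + ((1/3)*(-145)*(-120 - 145) - 8913))*(7305 - 2616768) = (19320 + ((1/3)*(-145)*(-265) - 8913))*(-2609463) = (19320 + (38425/3 - 8913))*(-2609463) = (19320 + 11686/3)*(-2609463) = (69646/3)*(-2609463) = -60579553366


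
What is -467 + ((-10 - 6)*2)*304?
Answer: -10195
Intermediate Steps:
-467 + ((-10 - 6)*2)*304 = -467 - 16*2*304 = -467 - 32*304 = -467 - 9728 = -10195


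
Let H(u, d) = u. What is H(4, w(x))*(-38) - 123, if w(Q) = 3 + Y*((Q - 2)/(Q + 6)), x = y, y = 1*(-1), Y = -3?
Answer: -275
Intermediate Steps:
y = -1
x = -1
w(Q) = 3 - 3*(-2 + Q)/(6 + Q) (w(Q) = 3 - 3*(Q - 2)/(Q + 6) = 3 - 3*(-2 + Q)/(6 + Q))
H(4, w(x))*(-38) - 123 = 4*(-38) - 123 = -152 - 123 = -275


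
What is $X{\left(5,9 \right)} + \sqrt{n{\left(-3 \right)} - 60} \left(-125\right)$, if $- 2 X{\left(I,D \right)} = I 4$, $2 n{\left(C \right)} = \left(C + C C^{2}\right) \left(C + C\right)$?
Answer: $-10 - 125 \sqrt{30} \approx -694.65$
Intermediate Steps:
$n{\left(C \right)} = C \left(C + C^{3}\right)$ ($n{\left(C \right)} = \frac{\left(C + C C^{2}\right) \left(C + C\right)}{2} = \frac{\left(C + C^{3}\right) 2 C}{2} = \frac{2 C \left(C + C^{3}\right)}{2} = C \left(C + C^{3}\right)$)
$X{\left(I,D \right)} = - 2 I$ ($X{\left(I,D \right)} = - \frac{I 4}{2} = - \frac{4 I}{2} = - 2 I$)
$X{\left(5,9 \right)} + \sqrt{n{\left(-3 \right)} - 60} \left(-125\right) = \left(-2\right) 5 + \sqrt{\left(\left(-3\right)^{2} + \left(-3\right)^{4}\right) - 60} \left(-125\right) = -10 + \sqrt{\left(9 + 81\right) - 60} \left(-125\right) = -10 + \sqrt{90 - 60} \left(-125\right) = -10 + \sqrt{30} \left(-125\right) = -10 - 125 \sqrt{30}$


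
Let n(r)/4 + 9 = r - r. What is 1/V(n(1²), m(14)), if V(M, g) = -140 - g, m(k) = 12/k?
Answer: -7/986 ≈ -0.0070994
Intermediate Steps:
n(r) = -36 (n(r) = -36 + 4*(r - r) = -36 + 4*0 = -36 + 0 = -36)
1/V(n(1²), m(14)) = 1/(-140 - 12/14) = 1/(-140 - 1*6/7) = 1/(-140 - 6/7) = 1/(-986/7) = -7/986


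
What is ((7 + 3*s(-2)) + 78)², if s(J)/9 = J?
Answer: 961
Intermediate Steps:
s(J) = 9*J
((7 + 3*s(-2)) + 78)² = ((7 + 3*(9*(-2))) + 78)² = ((7 + 3*(-18)) + 78)² = ((7 - 54) + 78)² = (-47 + 78)² = 31² = 961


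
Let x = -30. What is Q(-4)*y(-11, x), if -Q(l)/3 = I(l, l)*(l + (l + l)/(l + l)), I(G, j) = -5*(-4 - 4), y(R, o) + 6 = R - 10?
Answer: -9720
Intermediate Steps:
y(R, o) = -16 + R (y(R, o) = -6 + (R - 10) = -6 + (-10 + R) = -16 + R)
I(G, j) = 40 (I(G, j) = -5*(-8) = 40)
Q(l) = -120 - 120*l (Q(l) = -120*(l + (l + l)/(l + l)) = -120*(l + (2*l)/((2*l))) = -120*(l + (2*l)*(1/(2*l))) = -120*(l + 1) = -120*(1 + l) = -3*(40 + 40*l) = -120 - 120*l)
Q(-4)*y(-11, x) = (-120 - 120*(-4))*(-16 - 11) = (-120 + 480)*(-27) = 360*(-27) = -9720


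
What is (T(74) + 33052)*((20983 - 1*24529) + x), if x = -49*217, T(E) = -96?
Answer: -467283124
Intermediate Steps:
x = -10633
(T(74) + 33052)*((20983 - 1*24529) + x) = (-96 + 33052)*((20983 - 1*24529) - 10633) = 32956*((20983 - 24529) - 10633) = 32956*(-3546 - 10633) = 32956*(-14179) = -467283124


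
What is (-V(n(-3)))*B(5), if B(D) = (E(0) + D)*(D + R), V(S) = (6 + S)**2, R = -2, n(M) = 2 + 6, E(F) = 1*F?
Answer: -2940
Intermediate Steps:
E(F) = F
n(M) = 8
B(D) = D*(-2 + D) (B(D) = (0 + D)*(D - 2) = D*(-2 + D))
(-V(n(-3)))*B(5) = (-(6 + 8)**2)*(5*(-2 + 5)) = (-1*14**2)*(5*3) = -1*196*15 = -196*15 = -2940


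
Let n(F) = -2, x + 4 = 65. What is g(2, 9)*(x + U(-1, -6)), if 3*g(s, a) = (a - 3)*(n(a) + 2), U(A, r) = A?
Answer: 0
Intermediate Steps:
x = 61 (x = -4 + 65 = 61)
g(s, a) = 0 (g(s, a) = ((a - 3)*(-2 + 2))/3 = ((-3 + a)*0)/3 = (1/3)*0 = 0)
g(2, 9)*(x + U(-1, -6)) = 0*(61 - 1) = 0*60 = 0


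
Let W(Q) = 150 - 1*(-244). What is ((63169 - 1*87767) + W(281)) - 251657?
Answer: -275861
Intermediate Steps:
W(Q) = 394 (W(Q) = 150 + 244 = 394)
((63169 - 1*87767) + W(281)) - 251657 = ((63169 - 1*87767) + 394) - 251657 = ((63169 - 87767) + 394) - 251657 = (-24598 + 394) - 251657 = -24204 - 251657 = -275861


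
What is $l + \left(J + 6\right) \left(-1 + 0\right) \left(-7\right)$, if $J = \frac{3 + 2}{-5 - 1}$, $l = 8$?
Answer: $\frac{265}{6} \approx 44.167$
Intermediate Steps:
$J = - \frac{5}{6}$ ($J = \frac{5}{-6} = 5 \left(- \frac{1}{6}\right) = - \frac{5}{6} \approx -0.83333$)
$l + \left(J + 6\right) \left(-1 + 0\right) \left(-7\right) = 8 + \left(- \frac{5}{6} + 6\right) \left(-1 + 0\right) \left(-7\right) = 8 + \frac{31}{6} \left(-1\right) \left(-7\right) = 8 - - \frac{217}{6} = 8 + \frac{217}{6} = \frac{265}{6}$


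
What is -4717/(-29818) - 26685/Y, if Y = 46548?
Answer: -32007023/77109348 ≈ -0.41509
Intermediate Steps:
-4717/(-29818) - 26685/Y = -4717/(-29818) - 26685/46548 = -4717*(-1/29818) - 26685*1/46548 = 4717/29818 - 2965/5172 = -32007023/77109348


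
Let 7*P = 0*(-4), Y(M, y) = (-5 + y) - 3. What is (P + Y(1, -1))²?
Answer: 81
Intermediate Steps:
Y(M, y) = -8 + y
P = 0 (P = (0*(-4))/7 = (⅐)*0 = 0)
(P + Y(1, -1))² = (0 + (-8 - 1))² = (0 - 9)² = (-9)² = 81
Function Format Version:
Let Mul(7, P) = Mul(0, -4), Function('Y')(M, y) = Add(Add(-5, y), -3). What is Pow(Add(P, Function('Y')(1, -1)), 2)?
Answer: 81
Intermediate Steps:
Function('Y')(M, y) = Add(-8, y)
P = 0 (P = Mul(Rational(1, 7), Mul(0, -4)) = Mul(Rational(1, 7), 0) = 0)
Pow(Add(P, Function('Y')(1, -1)), 2) = Pow(Add(0, Add(-8, -1)), 2) = Pow(Add(0, -9), 2) = Pow(-9, 2) = 81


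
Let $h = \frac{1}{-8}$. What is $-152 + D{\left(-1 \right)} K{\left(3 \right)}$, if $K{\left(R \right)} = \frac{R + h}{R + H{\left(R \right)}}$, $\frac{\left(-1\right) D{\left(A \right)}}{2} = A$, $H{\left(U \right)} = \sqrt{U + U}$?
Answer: $- \frac{585}{4} - \frac{23 \sqrt{6}}{12} \approx -150.94$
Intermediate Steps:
$H{\left(U \right)} = \sqrt{2} \sqrt{U}$ ($H{\left(U \right)} = \sqrt{2 U} = \sqrt{2} \sqrt{U}$)
$h = - \frac{1}{8} \approx -0.125$
$D{\left(A \right)} = - 2 A$
$K{\left(R \right)} = \frac{- \frac{1}{8} + R}{R + \sqrt{2} \sqrt{R}}$ ($K{\left(R \right)} = \frac{R - \frac{1}{8}}{R + \sqrt{2} \sqrt{R}} = \frac{- \frac{1}{8} + R}{R + \sqrt{2} \sqrt{R}}$)
$-152 + D{\left(-1 \right)} K{\left(3 \right)} = -152 + \left(-2\right) \left(-1\right) \frac{- \frac{1}{8} + 3}{3 + \sqrt{2} \sqrt{3}} = -152 + 2 \frac{1}{3 + \sqrt{6}} \cdot \frac{23}{8} = -152 + 2 \frac{23}{8 \left(3 + \sqrt{6}\right)} = -152 + \frac{23}{4 \left(3 + \sqrt{6}\right)}$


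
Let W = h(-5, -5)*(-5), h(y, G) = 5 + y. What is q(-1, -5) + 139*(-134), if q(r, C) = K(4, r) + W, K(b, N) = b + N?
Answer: -18623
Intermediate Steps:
W = 0 (W = (5 - 5)*(-5) = 0*(-5) = 0)
K(b, N) = N + b
q(r, C) = 4 + r (q(r, C) = (r + 4) + 0 = (4 + r) + 0 = 4 + r)
q(-1, -5) + 139*(-134) = (4 - 1) + 139*(-134) = 3 - 18626 = -18623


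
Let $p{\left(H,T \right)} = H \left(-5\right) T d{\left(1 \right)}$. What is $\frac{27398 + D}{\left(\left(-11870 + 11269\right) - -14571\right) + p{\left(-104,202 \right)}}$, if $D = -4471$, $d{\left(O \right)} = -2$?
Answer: $- \frac{22927}{196110} \approx -0.11691$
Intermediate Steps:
$p{\left(H,T \right)} = 10 H T$ ($p{\left(H,T \right)} = H \left(-5\right) T \left(-2\right) = - 5 H T \left(-2\right) = 10 H T$)
$\frac{27398 + D}{\left(\left(-11870 + 11269\right) - -14571\right) + p{\left(-104,202 \right)}} = \frac{27398 - 4471}{\left(\left(-11870 + 11269\right) - -14571\right) + 10 \left(-104\right) 202} = \frac{22927}{\left(-601 + 14571\right) - 210080} = \frac{22927}{13970 - 210080} = \frac{22927}{-196110} = 22927 \left(- \frac{1}{196110}\right) = - \frac{22927}{196110}$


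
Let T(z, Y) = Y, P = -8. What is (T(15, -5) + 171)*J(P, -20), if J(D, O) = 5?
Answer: 830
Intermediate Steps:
(T(15, -5) + 171)*J(P, -20) = (-5 + 171)*5 = 166*5 = 830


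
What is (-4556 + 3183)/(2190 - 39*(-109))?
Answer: -1373/6441 ≈ -0.21317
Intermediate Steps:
(-4556 + 3183)/(2190 - 39*(-109)) = -1373/(2190 + 4251) = -1373/6441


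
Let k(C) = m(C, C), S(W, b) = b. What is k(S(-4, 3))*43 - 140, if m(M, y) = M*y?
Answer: 247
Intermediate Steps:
k(C) = C² (k(C) = C*C = C²)
k(S(-4, 3))*43 - 140 = 3²*43 - 140 = 9*43 - 140 = 387 - 140 = 247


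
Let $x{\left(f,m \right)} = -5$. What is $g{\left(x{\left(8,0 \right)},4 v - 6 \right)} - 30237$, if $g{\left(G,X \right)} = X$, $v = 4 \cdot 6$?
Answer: $-30147$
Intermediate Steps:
$v = 24$
$g{\left(x{\left(8,0 \right)},4 v - 6 \right)} - 30237 = \left(4 \cdot 24 - 6\right) - 30237 = \left(96 - 6\right) - 30237 = 90 - 30237 = -30147$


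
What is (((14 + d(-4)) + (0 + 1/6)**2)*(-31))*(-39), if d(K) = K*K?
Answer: 435643/12 ≈ 36304.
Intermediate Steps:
d(K) = K**2
(((14 + d(-4)) + (0 + 1/6)**2)*(-31))*(-39) = (((14 + (-4)**2) + (0 + 1/6)**2)*(-31))*(-39) = (((14 + 16) + (0 + 1/6)**2)*(-31))*(-39) = ((30 + (1/6)**2)*(-31))*(-39) = ((30 + 1/36)*(-31))*(-39) = ((1081/36)*(-31))*(-39) = -33511/36*(-39) = 435643/12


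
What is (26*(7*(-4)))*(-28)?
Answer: 20384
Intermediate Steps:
(26*(7*(-4)))*(-28) = (26*(-28))*(-28) = -728*(-28) = 20384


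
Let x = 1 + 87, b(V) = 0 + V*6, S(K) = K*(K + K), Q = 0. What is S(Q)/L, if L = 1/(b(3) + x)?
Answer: 0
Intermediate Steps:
S(K) = 2*K**2 (S(K) = K*(2*K) = 2*K**2)
b(V) = 6*V (b(V) = 0 + 6*V = 6*V)
x = 88
L = 1/106 (L = 1/(6*3 + 88) = 1/(18 + 88) = 1/106 ≈ 0.0094340)
S(Q)/L = (2*0**2)/(1/106) = (2*0)*106 = 0*106 = 0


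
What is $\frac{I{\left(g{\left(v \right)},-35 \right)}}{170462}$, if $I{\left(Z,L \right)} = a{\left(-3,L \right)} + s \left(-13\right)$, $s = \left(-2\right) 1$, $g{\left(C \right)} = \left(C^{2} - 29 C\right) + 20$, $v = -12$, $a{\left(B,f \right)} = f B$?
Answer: $\frac{131}{170462} \approx 0.0007685$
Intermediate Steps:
$a{\left(B,f \right)} = B f$
$g{\left(C \right)} = 20 + C^{2} - 29 C$
$s = -2$
$I{\left(Z,L \right)} = 26 - 3 L$ ($I{\left(Z,L \right)} = - 3 L - -26 = - 3 L + 26 = 26 - 3 L$)
$\frac{I{\left(g{\left(v \right)},-35 \right)}}{170462} = \frac{26 - -105}{170462} = \left(26 + 105\right) \frac{1}{170462} = 131 \cdot \frac{1}{170462} = \frac{131}{170462}$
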